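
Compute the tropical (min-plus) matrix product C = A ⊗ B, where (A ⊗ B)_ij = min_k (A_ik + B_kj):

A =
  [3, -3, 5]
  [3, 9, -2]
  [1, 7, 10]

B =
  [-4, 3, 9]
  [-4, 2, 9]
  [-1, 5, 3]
A ⊗ B =
  [-7, -1, 6]
  [-3, 3, 1]
  [-3, 4, 10]

Apply the min-plus product entry-by-entry:
  C[0][0] = min over k of (A[0][0] + B[0][0] = 3 + -4 = -1, A[0][1] + B[1][0] = -3 + -4 = -7, A[0][2] + B[2][0] = 5 + -1 = 4) = -7 (attained at k = 1)
  C[0][1] = min over k of (A[0][0] + B[0][1] = 3 + 3 = 6, A[0][1] + B[1][1] = -3 + 2 = -1, A[0][2] + B[2][1] = 5 + 5 = 10) = -1 (attained at k = 1)
  C[0][2] = min over k of (A[0][0] + B[0][2] = 3 + 9 = 12, A[0][1] + B[1][2] = -3 + 9 = 6, A[0][2] + B[2][2] = 5 + 3 = 8) = 6 (attained at k = 1)
  C[1][0] = min over k of (A[1][0] + B[0][0] = 3 + -4 = -1, A[1][1] + B[1][0] = 9 + -4 = 5, A[1][2] + B[2][0] = -2 + -1 = -3) = -3 (attained at k = 2)
  C[1][1] = min over k of (A[1][0] + B[0][1] = 3 + 3 = 6, A[1][1] + B[1][1] = 9 + 2 = 11, A[1][2] + B[2][1] = -2 + 5 = 3) = 3 (attained at k = 2)
  C[1][2] = min over k of (A[1][0] + B[0][2] = 3 + 9 = 12, A[1][1] + B[1][2] = 9 + 9 = 18, A[1][2] + B[2][2] = -2 + 3 = 1) = 1 (attained at k = 2)
  C[2][0] = min over k of (A[2][0] + B[0][0] = 1 + -4 = -3, A[2][1] + B[1][0] = 7 + -4 = 3, A[2][2] + B[2][0] = 10 + -1 = 9) = -3 (attained at k = 0)
  C[2][1] = min over k of (A[2][0] + B[0][1] = 1 + 3 = 4, A[2][1] + B[1][1] = 7 + 2 = 9, A[2][2] + B[2][1] = 10 + 5 = 15) = 4 (attained at k = 0)
  C[2][2] = min over k of (A[2][0] + B[0][2] = 1 + 9 = 10, A[2][1] + B[1][2] = 7 + 9 = 16, A[2][2] + B[2][2] = 10 + 3 = 13) = 10 (attained at k = 0)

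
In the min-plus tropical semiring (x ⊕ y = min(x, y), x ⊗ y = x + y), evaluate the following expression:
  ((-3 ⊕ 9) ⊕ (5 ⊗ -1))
((-3 ⊕ 9) ⊕ (5 ⊗ -1)) = -3

Expand innermost to outermost. Recall ⊕ takes the minimum of its arguments and ⊗ takes their sum. Working out the expression ((-3 ⊕ 9) ⊕ (5 ⊗ -1)) gives -3.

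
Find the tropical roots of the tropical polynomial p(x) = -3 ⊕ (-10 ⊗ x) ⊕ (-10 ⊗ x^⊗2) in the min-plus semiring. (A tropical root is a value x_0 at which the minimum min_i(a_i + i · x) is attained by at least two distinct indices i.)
Roots: {0, 7}

Each tropical root is a break point of the lower envelope of the lines y = a_i + i · x (there are 3 lines, with slopes 0, 1, ..., 2). Only the lines that attain the minimum somewhere contribute to roots; other lines are dominated. Here the surviving (envelope) indices are i = 2, i = 1, i = 0.
Intersections between consecutive envelope lines give the roots: for adjacent envelope indices i < j the intersection is x = (a_i − a_j) / (j − i). Reading off the sorted break points: {0, 7}.
Verification: at each break x_0, at least two indices attain the minimum of min_i(a_i + i · x_0).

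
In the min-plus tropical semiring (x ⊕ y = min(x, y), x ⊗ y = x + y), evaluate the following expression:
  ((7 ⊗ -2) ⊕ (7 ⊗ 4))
((7 ⊗ -2) ⊕ (7 ⊗ 4)) = 5

Expand innermost to outermost. Recall ⊕ takes the minimum of its arguments and ⊗ takes their sum. Working out the expression ((7 ⊗ -2) ⊕ (7 ⊗ 4)) gives 5.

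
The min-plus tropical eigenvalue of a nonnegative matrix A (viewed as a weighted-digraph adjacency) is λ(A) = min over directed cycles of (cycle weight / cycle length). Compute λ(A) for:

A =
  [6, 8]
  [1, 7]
λ(A) = 9/2

Enumerate directed cycles and compute their means (weight / length). Sample:
  cycle 0 → 0: weight = 6, length = 1, mean = 6/1 ≈ 6.000
  cycle 1 → 1: weight = 7, length = 1, mean = 7/1 ≈ 7.000
  cycle 0 → 1 → 0: weight = 9, length = 2, mean = 9/2 ≈ 4.500
  cycle 1 → 0 → 1: weight = 9, length = 2, mean = 9/2 ≈ 4.500
Minimum mean = 4.500, attained e.g. along the cycle 0 → 1 → 0 with weight 9 and length 2. So λ(A) = 9/2 = 9/2.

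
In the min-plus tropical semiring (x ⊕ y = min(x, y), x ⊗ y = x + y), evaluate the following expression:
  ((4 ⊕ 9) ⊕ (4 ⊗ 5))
((4 ⊕ 9) ⊕ (4 ⊗ 5)) = 4

Expand innermost to outermost. Recall ⊕ takes the minimum of its arguments and ⊗ takes their sum. Working out the expression ((4 ⊕ 9) ⊕ (4 ⊗ 5)) gives 4.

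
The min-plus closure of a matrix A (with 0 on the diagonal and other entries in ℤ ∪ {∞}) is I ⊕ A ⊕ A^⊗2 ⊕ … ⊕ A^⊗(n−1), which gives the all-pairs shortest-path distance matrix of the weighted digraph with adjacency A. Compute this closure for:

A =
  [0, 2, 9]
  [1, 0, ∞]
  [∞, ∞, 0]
Closure =
  [0, 2, 9]
  [1, 0, 10]
  [∞, ∞, 0]

This is the Floyd-Warshall all-pairs shortest-path computation. For each intermediate vertex k = 0, 1, …, 2, update dist[i][j] ← min(dist[i][j], dist[i][k] + dist[k][j]). The final matrix gives, for each (i, j), the minimum total weight of any directed path from i to j (possibly empty when i = j).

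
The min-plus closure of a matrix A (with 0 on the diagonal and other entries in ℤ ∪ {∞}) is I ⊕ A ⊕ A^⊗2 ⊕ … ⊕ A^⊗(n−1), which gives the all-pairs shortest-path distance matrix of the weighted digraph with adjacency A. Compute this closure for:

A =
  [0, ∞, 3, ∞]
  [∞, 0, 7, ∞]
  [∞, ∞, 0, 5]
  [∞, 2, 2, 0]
Closure =
  [0, 10, 3, 8]
  [∞, 0, 7, 12]
  [∞, 7, 0, 5]
  [∞, 2, 2, 0]

This is the Floyd-Warshall all-pairs shortest-path computation. For each intermediate vertex k = 0, 1, …, 3, update dist[i][j] ← min(dist[i][j], dist[i][k] + dist[k][j]). The final matrix gives, for each (i, j), the minimum total weight of any directed path from i to j (possibly empty when i = j).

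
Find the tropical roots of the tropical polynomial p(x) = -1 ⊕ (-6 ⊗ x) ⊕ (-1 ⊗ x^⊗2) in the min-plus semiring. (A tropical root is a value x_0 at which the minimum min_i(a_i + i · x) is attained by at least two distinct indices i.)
Roots: {-5, 5}

Each tropical root is a break point of the lower envelope of the lines y = a_i + i · x (there are 3 lines, with slopes 0, 1, ..., 2). Only the lines that attain the minimum somewhere contribute to roots; other lines are dominated. Here the surviving (envelope) indices are i = 2, i = 1, i = 0.
Intersections between consecutive envelope lines give the roots: for adjacent envelope indices i < j the intersection is x = (a_i − a_j) / (j − i). Reading off the sorted break points: {-5, 5}.
Verification: at each break x_0, at least two indices attain the minimum of min_i(a_i + i · x_0).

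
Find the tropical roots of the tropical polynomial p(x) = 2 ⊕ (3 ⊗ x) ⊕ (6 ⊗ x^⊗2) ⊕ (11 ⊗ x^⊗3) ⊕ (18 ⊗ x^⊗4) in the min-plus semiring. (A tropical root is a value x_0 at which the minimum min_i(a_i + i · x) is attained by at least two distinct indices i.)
Roots: {-7, -5, -3, -1}

Each tropical root is a break point of the lower envelope of the lines y = a_i + i · x (there are 5 lines, with slopes 0, 1, ..., 4). Only the lines that attain the minimum somewhere contribute to roots; other lines are dominated. Here the surviving (envelope) indices are i = 4, i = 3, i = 2, i = 1, i = 0.
Intersections between consecutive envelope lines give the roots: for adjacent envelope indices i < j the intersection is x = (a_i − a_j) / (j − i). Reading off the sorted break points: {-7, -5, -3, -1}.
Verification: at each break x_0, at least two indices attain the minimum of min_i(a_i + i · x_0).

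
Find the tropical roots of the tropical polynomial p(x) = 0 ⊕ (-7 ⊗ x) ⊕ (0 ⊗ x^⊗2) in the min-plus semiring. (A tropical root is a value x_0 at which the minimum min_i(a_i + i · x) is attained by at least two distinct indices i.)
Roots: {-7, 7}

Each tropical root is a break point of the lower envelope of the lines y = a_i + i · x (there are 3 lines, with slopes 0, 1, ..., 2). Only the lines that attain the minimum somewhere contribute to roots; other lines are dominated. Here the surviving (envelope) indices are i = 2, i = 1, i = 0.
Intersections between consecutive envelope lines give the roots: for adjacent envelope indices i < j the intersection is x = (a_i − a_j) / (j − i). Reading off the sorted break points: {-7, 7}.
Verification: at each break x_0, at least two indices attain the minimum of min_i(a_i + i · x_0).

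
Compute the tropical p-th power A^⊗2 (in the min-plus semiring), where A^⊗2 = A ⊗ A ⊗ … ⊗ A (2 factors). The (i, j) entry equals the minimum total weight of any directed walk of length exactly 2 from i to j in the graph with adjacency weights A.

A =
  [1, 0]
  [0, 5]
A^⊗2 =
  [0, 1]
  [1, 0]

Each entry (A^⊗2)_ij equals the minimum over all length-2 walks i = v_0 → v_1 → … → v_2 = j of Σ_t A[v_t][v_{t+1}]. For example, for (i, j) = (0, 1) we minimise over 2 possible intermediate vertex sequences; the minimum is 1, attained along the walk 0 → 0 → 1.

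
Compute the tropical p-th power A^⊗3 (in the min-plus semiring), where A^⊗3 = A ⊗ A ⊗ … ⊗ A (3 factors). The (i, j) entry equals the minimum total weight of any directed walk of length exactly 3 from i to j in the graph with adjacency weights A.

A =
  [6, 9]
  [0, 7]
A^⊗3 =
  [15, 18]
  [9, 15]

Each entry (A^⊗3)_ij equals the minimum over all length-3 walks i = v_0 → v_1 → … → v_3 = j of Σ_t A[v_t][v_{t+1}]. For example, for (i, j) = (0, 1) we minimise over 4 possible intermediate vertex sequences; the minimum is 18, attained along the walk 0 → 1 → 0 → 1.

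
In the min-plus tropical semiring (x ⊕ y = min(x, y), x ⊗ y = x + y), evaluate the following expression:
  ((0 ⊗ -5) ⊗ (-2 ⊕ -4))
((0 ⊗ -5) ⊗ (-2 ⊕ -4)) = -9

Expand innermost to outermost. Recall ⊕ takes the minimum of its arguments and ⊗ takes their sum. Working out the expression ((0 ⊗ -5) ⊗ (-2 ⊕ -4)) gives -9.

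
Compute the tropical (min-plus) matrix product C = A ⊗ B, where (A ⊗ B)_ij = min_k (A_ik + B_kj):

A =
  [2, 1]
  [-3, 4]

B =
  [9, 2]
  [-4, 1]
A ⊗ B =
  [-3, 2]
  [0, -1]

Apply the min-plus product entry-by-entry:
  C[0][0] = min over k of (A[0][0] + B[0][0] = 2 + 9 = 11, A[0][1] + B[1][0] = 1 + -4 = -3) = -3 (attained at k = 1)
  C[0][1] = min over k of (A[0][0] + B[0][1] = 2 + 2 = 4, A[0][1] + B[1][1] = 1 + 1 = 2) = 2 (attained at k = 1)
  C[1][0] = min over k of (A[1][0] + B[0][0] = -3 + 9 = 6, A[1][1] + B[1][0] = 4 + -4 = 0) = 0 (attained at k = 1)
  C[1][1] = min over k of (A[1][0] + B[0][1] = -3 + 2 = -1, A[1][1] + B[1][1] = 4 + 1 = 5) = -1 (attained at k = 0)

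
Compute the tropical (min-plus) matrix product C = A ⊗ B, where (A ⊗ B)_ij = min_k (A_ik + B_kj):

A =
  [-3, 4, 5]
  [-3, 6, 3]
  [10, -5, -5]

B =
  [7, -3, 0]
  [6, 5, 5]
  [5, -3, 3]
A ⊗ B =
  [4, -6, -3]
  [4, -6, -3]
  [0, -8, -2]

Apply the min-plus product entry-by-entry:
  C[0][0] = min over k of (A[0][0] + B[0][0] = -3 + 7 = 4, A[0][1] + B[1][0] = 4 + 6 = 10, A[0][2] + B[2][0] = 5 + 5 = 10) = 4 (attained at k = 0)
  C[0][1] = min over k of (A[0][0] + B[0][1] = -3 + -3 = -6, A[0][1] + B[1][1] = 4 + 5 = 9, A[0][2] + B[2][1] = 5 + -3 = 2) = -6 (attained at k = 0)
  C[0][2] = min over k of (A[0][0] + B[0][2] = -3 + 0 = -3, A[0][1] + B[1][2] = 4 + 5 = 9, A[0][2] + B[2][2] = 5 + 3 = 8) = -3 (attained at k = 0)
  C[1][0] = min over k of (A[1][0] + B[0][0] = -3 + 7 = 4, A[1][1] + B[1][0] = 6 + 6 = 12, A[1][2] + B[2][0] = 3 + 5 = 8) = 4 (attained at k = 0)
  C[1][1] = min over k of (A[1][0] + B[0][1] = -3 + -3 = -6, A[1][1] + B[1][1] = 6 + 5 = 11, A[1][2] + B[2][1] = 3 + -3 = 0) = -6 (attained at k = 0)
  C[1][2] = min over k of (A[1][0] + B[0][2] = -3 + 0 = -3, A[1][1] + B[1][2] = 6 + 5 = 11, A[1][2] + B[2][2] = 3 + 3 = 6) = -3 (attained at k = 0)
  C[2][0] = min over k of (A[2][0] + B[0][0] = 10 + 7 = 17, A[2][1] + B[1][0] = -5 + 6 = 1, A[2][2] + B[2][0] = -5 + 5 = 0) = 0 (attained at k = 2)
  C[2][1] = min over k of (A[2][0] + B[0][1] = 10 + -3 = 7, A[2][1] + B[1][1] = -5 + 5 = 0, A[2][2] + B[2][1] = -5 + -3 = -8) = -8 (attained at k = 2)
  C[2][2] = min over k of (A[2][0] + B[0][2] = 10 + 0 = 10, A[2][1] + B[1][2] = -5 + 5 = 0, A[2][2] + B[2][2] = -5 + 3 = -2) = -2 (attained at k = 2)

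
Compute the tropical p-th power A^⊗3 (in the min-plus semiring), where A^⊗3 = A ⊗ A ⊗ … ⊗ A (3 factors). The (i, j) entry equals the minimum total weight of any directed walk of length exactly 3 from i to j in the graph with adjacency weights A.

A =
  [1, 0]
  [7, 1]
A^⊗3 =
  [3, 2]
  [9, 3]

Each entry (A^⊗3)_ij equals the minimum over all length-3 walks i = v_0 → v_1 → … → v_3 = j of Σ_t A[v_t][v_{t+1}]. For example, for (i, j) = (0, 1) we minimise over 4 possible intermediate vertex sequences; the minimum is 2, attained along the walk 0 → 0 → 0 → 1.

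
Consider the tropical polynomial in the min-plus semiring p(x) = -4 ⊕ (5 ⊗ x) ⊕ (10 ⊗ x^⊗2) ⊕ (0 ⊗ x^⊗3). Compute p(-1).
p(-1) = -4

A tropical monomial a ⊗ x^⊗i evaluates to a + i · x. Evaluating each term at x = -1:
  Term 0 contributes -4 + 0 · -1 = -4
  Term 1 contributes 5 + 1 · -1 = 4
  Term 2 contributes 10 + 2 · -1 = 8
  Term 3 contributes 0 + 3 · -1 = -3
p(-1) = ⊕ of these = min[-4, 4, 8, -3] = -4.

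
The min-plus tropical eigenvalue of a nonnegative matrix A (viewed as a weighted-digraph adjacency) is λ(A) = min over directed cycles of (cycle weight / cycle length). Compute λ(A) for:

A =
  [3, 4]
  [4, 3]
λ(A) = 3

Enumerate directed cycles and compute their means (weight / length). Sample:
  cycle 0 → 0: weight = 3, length = 1, mean = 3/1 ≈ 3.000
  cycle 1 → 1: weight = 3, length = 1, mean = 3/1 ≈ 3.000
  cycle 0 → 1 → 0: weight = 8, length = 2, mean = 8/2 ≈ 4.000
  cycle 1 → 0 → 1: weight = 8, length = 2, mean = 8/2 ≈ 4.000
Minimum mean = 3.000, attained e.g. along the cycle 0 → 0 with weight 3 and length 1. So λ(A) = 3/1 = 3.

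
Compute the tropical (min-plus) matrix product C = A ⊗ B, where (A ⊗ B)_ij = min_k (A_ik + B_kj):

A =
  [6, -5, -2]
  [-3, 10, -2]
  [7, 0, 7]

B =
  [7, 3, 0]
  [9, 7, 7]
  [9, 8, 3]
A ⊗ B =
  [4, 2, 1]
  [4, 0, -3]
  [9, 7, 7]

Apply the min-plus product entry-by-entry:
  C[0][0] = min over k of (A[0][0] + B[0][0] = 6 + 7 = 13, A[0][1] + B[1][0] = -5 + 9 = 4, A[0][2] + B[2][0] = -2 + 9 = 7) = 4 (attained at k = 1)
  C[0][1] = min over k of (A[0][0] + B[0][1] = 6 + 3 = 9, A[0][1] + B[1][1] = -5 + 7 = 2, A[0][2] + B[2][1] = -2 + 8 = 6) = 2 (attained at k = 1)
  C[0][2] = min over k of (A[0][0] + B[0][2] = 6 + 0 = 6, A[0][1] + B[1][2] = -5 + 7 = 2, A[0][2] + B[2][2] = -2 + 3 = 1) = 1 (attained at k = 2)
  C[1][0] = min over k of (A[1][0] + B[0][0] = -3 + 7 = 4, A[1][1] + B[1][0] = 10 + 9 = 19, A[1][2] + B[2][0] = -2 + 9 = 7) = 4 (attained at k = 0)
  C[1][1] = min over k of (A[1][0] + B[0][1] = -3 + 3 = 0, A[1][1] + B[1][1] = 10 + 7 = 17, A[1][2] + B[2][1] = -2 + 8 = 6) = 0 (attained at k = 0)
  C[1][2] = min over k of (A[1][0] + B[0][2] = -3 + 0 = -3, A[1][1] + B[1][2] = 10 + 7 = 17, A[1][2] + B[2][2] = -2 + 3 = 1) = -3 (attained at k = 0)
  C[2][0] = min over k of (A[2][0] + B[0][0] = 7 + 7 = 14, A[2][1] + B[1][0] = 0 + 9 = 9, A[2][2] + B[2][0] = 7 + 9 = 16) = 9 (attained at k = 1)
  C[2][1] = min over k of (A[2][0] + B[0][1] = 7 + 3 = 10, A[2][1] + B[1][1] = 0 + 7 = 7, A[2][2] + B[2][1] = 7 + 8 = 15) = 7 (attained at k = 1)
  C[2][2] = min over k of (A[2][0] + B[0][2] = 7 + 0 = 7, A[2][1] + B[1][2] = 0 + 7 = 7, A[2][2] + B[2][2] = 7 + 3 = 10) = 7 (attained at k = 0)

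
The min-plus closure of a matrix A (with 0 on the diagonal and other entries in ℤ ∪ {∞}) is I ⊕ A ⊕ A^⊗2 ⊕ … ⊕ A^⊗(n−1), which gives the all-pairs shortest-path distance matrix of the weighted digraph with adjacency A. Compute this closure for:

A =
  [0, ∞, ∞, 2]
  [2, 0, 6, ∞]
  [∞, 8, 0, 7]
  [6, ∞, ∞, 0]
Closure =
  [0, ∞, ∞, 2]
  [2, 0, 6, 4]
  [10, 8, 0, 7]
  [6, ∞, ∞, 0]

This is the Floyd-Warshall all-pairs shortest-path computation. For each intermediate vertex k = 0, 1, …, 3, update dist[i][j] ← min(dist[i][j], dist[i][k] + dist[k][j]). The final matrix gives, for each (i, j), the minimum total weight of any directed path from i to j (possibly empty when i = j).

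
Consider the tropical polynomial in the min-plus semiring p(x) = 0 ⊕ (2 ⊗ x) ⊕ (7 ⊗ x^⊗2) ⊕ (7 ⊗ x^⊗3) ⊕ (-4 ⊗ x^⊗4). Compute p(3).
p(3) = 0

A tropical monomial a ⊗ x^⊗i evaluates to a + i · x. Evaluating each term at x = 3:
  Term 0 contributes 0 + 0 · 3 = 0
  Term 1 contributes 2 + 1 · 3 = 5
  Term 2 contributes 7 + 2 · 3 = 13
  Term 3 contributes 7 + 3 · 3 = 16
  Term 4 contributes -4 + 4 · 3 = 8
p(3) = ⊕ of these = min[0, 5, 13, 16, 8] = 0.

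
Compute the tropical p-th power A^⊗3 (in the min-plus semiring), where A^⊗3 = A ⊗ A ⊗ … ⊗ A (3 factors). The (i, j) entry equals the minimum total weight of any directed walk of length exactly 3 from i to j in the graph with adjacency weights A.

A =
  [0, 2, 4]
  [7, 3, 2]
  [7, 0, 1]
A^⊗3 =
  [0, 2, 4]
  [7, 3, 4]
  [7, 2, 3]

Each entry (A^⊗3)_ij equals the minimum over all length-3 walks i = v_0 → v_1 → … → v_3 = j of Σ_t A[v_t][v_{t+1}]. For example, for (i, j) = (0, 2) we minimise over 9 possible intermediate vertex sequences; the minimum is 4, attained along the walk 0 → 0 → 0 → 2.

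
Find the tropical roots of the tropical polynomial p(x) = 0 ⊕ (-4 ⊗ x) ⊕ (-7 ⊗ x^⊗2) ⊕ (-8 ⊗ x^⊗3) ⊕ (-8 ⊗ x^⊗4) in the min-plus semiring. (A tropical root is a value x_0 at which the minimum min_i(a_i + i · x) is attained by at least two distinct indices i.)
Roots: {0, 1, 3, 4}

Each tropical root is a break point of the lower envelope of the lines y = a_i + i · x (there are 5 lines, with slopes 0, 1, ..., 4). Only the lines that attain the minimum somewhere contribute to roots; other lines are dominated. Here the surviving (envelope) indices are i = 4, i = 3, i = 2, i = 1, i = 0.
Intersections between consecutive envelope lines give the roots: for adjacent envelope indices i < j the intersection is x = (a_i − a_j) / (j − i). Reading off the sorted break points: {0, 1, 3, 4}.
Verification: at each break x_0, at least two indices attain the minimum of min_i(a_i + i · x_0).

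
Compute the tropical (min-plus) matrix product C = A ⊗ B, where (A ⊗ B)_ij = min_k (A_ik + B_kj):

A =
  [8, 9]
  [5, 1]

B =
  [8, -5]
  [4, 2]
A ⊗ B =
  [13, 3]
  [5, 0]

Apply the min-plus product entry-by-entry:
  C[0][0] = min over k of (A[0][0] + B[0][0] = 8 + 8 = 16, A[0][1] + B[1][0] = 9 + 4 = 13) = 13 (attained at k = 1)
  C[0][1] = min over k of (A[0][0] + B[0][1] = 8 + -5 = 3, A[0][1] + B[1][1] = 9 + 2 = 11) = 3 (attained at k = 0)
  C[1][0] = min over k of (A[1][0] + B[0][0] = 5 + 8 = 13, A[1][1] + B[1][0] = 1 + 4 = 5) = 5 (attained at k = 1)
  C[1][1] = min over k of (A[1][0] + B[0][1] = 5 + -5 = 0, A[1][1] + B[1][1] = 1 + 2 = 3) = 0 (attained at k = 0)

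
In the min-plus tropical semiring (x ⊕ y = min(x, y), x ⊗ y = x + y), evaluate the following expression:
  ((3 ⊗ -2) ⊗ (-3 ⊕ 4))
((3 ⊗ -2) ⊗ (-3 ⊕ 4)) = -2

Expand innermost to outermost. Recall ⊕ takes the minimum of its arguments and ⊗ takes their sum. Working out the expression ((3 ⊗ -2) ⊗ (-3 ⊕ 4)) gives -2.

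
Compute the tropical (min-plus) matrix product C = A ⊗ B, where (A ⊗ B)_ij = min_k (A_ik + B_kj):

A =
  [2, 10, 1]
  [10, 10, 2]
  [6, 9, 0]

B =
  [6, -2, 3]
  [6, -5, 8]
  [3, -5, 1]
A ⊗ B =
  [4, -4, 2]
  [5, -3, 3]
  [3, -5, 1]

Apply the min-plus product entry-by-entry:
  C[0][0] = min over k of (A[0][0] + B[0][0] = 2 + 6 = 8, A[0][1] + B[1][0] = 10 + 6 = 16, A[0][2] + B[2][0] = 1 + 3 = 4) = 4 (attained at k = 2)
  C[0][1] = min over k of (A[0][0] + B[0][1] = 2 + -2 = 0, A[0][1] + B[1][1] = 10 + -5 = 5, A[0][2] + B[2][1] = 1 + -5 = -4) = -4 (attained at k = 2)
  C[0][2] = min over k of (A[0][0] + B[0][2] = 2 + 3 = 5, A[0][1] + B[1][2] = 10 + 8 = 18, A[0][2] + B[2][2] = 1 + 1 = 2) = 2 (attained at k = 2)
  C[1][0] = min over k of (A[1][0] + B[0][0] = 10 + 6 = 16, A[1][1] + B[1][0] = 10 + 6 = 16, A[1][2] + B[2][0] = 2 + 3 = 5) = 5 (attained at k = 2)
  C[1][1] = min over k of (A[1][0] + B[0][1] = 10 + -2 = 8, A[1][1] + B[1][1] = 10 + -5 = 5, A[1][2] + B[2][1] = 2 + -5 = -3) = -3 (attained at k = 2)
  C[1][2] = min over k of (A[1][0] + B[0][2] = 10 + 3 = 13, A[1][1] + B[1][2] = 10 + 8 = 18, A[1][2] + B[2][2] = 2 + 1 = 3) = 3 (attained at k = 2)
  C[2][0] = min over k of (A[2][0] + B[0][0] = 6 + 6 = 12, A[2][1] + B[1][0] = 9 + 6 = 15, A[2][2] + B[2][0] = 0 + 3 = 3) = 3 (attained at k = 2)
  C[2][1] = min over k of (A[2][0] + B[0][1] = 6 + -2 = 4, A[2][1] + B[1][1] = 9 + -5 = 4, A[2][2] + B[2][1] = 0 + -5 = -5) = -5 (attained at k = 2)
  C[2][2] = min over k of (A[2][0] + B[0][2] = 6 + 3 = 9, A[2][1] + B[1][2] = 9 + 8 = 17, A[2][2] + B[2][2] = 0 + 1 = 1) = 1 (attained at k = 2)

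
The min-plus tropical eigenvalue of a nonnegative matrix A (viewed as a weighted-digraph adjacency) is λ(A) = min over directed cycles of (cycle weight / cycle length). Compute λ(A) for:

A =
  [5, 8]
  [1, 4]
λ(A) = 4

Enumerate directed cycles and compute their means (weight / length). Sample:
  cycle 0 → 0: weight = 5, length = 1, mean = 5/1 ≈ 5.000
  cycle 1 → 1: weight = 4, length = 1, mean = 4/1 ≈ 4.000
  cycle 0 → 1 → 0: weight = 9, length = 2, mean = 9/2 ≈ 4.500
  cycle 1 → 0 → 1: weight = 9, length = 2, mean = 9/2 ≈ 4.500
Minimum mean = 4.000, attained e.g. along the cycle 1 → 1 with weight 4 and length 1. So λ(A) = 4/1 = 4.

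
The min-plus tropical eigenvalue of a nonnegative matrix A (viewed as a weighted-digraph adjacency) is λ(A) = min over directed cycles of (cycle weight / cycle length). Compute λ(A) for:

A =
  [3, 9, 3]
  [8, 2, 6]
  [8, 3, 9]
λ(A) = 2

Enumerate directed cycles and compute their means (weight / length). Sample:
  cycle 0 → 0: weight = 3, length = 1, mean = 3/1 ≈ 3.000
  cycle 1 → 1: weight = 2, length = 1, mean = 2/1 ≈ 2.000
  cycle 2 → 2: weight = 9, length = 1, mean = 9/1 ≈ 9.000
  cycle 0 → 1 → 0: weight = 17, length = 2, mean = 17/2 ≈ 8.500
  cycle 0 → 2 → 0: weight = 11, length = 2, mean = 11/2 ≈ 5.500
  cycle 1 → 0 → 1: weight = 17, length = 2, mean = 17/2 ≈ 8.500
Minimum mean = 2.000, attained e.g. along the cycle 1 → 1 with weight 2 and length 1. So λ(A) = 2/1 = 2.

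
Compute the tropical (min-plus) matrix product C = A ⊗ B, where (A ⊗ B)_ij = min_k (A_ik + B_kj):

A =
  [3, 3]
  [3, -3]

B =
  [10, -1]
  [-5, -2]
A ⊗ B =
  [-2, 1]
  [-8, -5]

Apply the min-plus product entry-by-entry:
  C[0][0] = min over k of (A[0][0] + B[0][0] = 3 + 10 = 13, A[0][1] + B[1][0] = 3 + -5 = -2) = -2 (attained at k = 1)
  C[0][1] = min over k of (A[0][0] + B[0][1] = 3 + -1 = 2, A[0][1] + B[1][1] = 3 + -2 = 1) = 1 (attained at k = 1)
  C[1][0] = min over k of (A[1][0] + B[0][0] = 3 + 10 = 13, A[1][1] + B[1][0] = -3 + -5 = -8) = -8 (attained at k = 1)
  C[1][1] = min over k of (A[1][0] + B[0][1] = 3 + -1 = 2, A[1][1] + B[1][1] = -3 + -2 = -5) = -5 (attained at k = 1)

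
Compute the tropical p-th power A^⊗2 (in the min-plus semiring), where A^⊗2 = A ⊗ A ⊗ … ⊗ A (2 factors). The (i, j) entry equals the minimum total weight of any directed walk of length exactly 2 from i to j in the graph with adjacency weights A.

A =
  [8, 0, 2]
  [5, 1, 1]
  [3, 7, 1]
A^⊗2 =
  [5, 1, 1]
  [4, 2, 2]
  [4, 3, 2]

Each entry (A^⊗2)_ij equals the minimum over all length-2 walks i = v_0 → v_1 → … → v_2 = j of Σ_t A[v_t][v_{t+1}]. For example, for (i, j) = (0, 2) we minimise over 3 possible intermediate vertex sequences; the minimum is 1, attained along the walk 0 → 1 → 2.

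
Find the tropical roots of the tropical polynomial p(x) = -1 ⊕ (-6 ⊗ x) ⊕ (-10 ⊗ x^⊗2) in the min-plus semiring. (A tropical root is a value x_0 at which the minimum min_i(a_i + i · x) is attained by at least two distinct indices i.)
Roots: {4, 5}

Each tropical root is a break point of the lower envelope of the lines y = a_i + i · x (there are 3 lines, with slopes 0, 1, ..., 2). Only the lines that attain the minimum somewhere contribute to roots; other lines are dominated. Here the surviving (envelope) indices are i = 2, i = 1, i = 0.
Intersections between consecutive envelope lines give the roots: for adjacent envelope indices i < j the intersection is x = (a_i − a_j) / (j − i). Reading off the sorted break points: {4, 5}.
Verification: at each break x_0, at least two indices attain the minimum of min_i(a_i + i · x_0).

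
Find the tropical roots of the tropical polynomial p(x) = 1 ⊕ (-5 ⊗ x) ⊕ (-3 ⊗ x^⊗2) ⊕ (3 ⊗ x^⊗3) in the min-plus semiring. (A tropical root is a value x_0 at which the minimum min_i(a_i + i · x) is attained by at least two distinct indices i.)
Roots: {-6, -2, 6}

Each tropical root is a break point of the lower envelope of the lines y = a_i + i · x (there are 4 lines, with slopes 0, 1, ..., 3). Only the lines that attain the minimum somewhere contribute to roots; other lines are dominated. Here the surviving (envelope) indices are i = 3, i = 2, i = 1, i = 0.
Intersections between consecutive envelope lines give the roots: for adjacent envelope indices i < j the intersection is x = (a_i − a_j) / (j − i). Reading off the sorted break points: {-6, -2, 6}.
Verification: at each break x_0, at least two indices attain the minimum of min_i(a_i + i · x_0).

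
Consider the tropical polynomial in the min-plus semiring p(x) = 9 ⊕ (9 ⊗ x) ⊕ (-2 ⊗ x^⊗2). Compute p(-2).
p(-2) = -6

A tropical monomial a ⊗ x^⊗i evaluates to a + i · x. Evaluating each term at x = -2:
  Term 0 contributes 9 + 0 · -2 = 9
  Term 1 contributes 9 + 1 · -2 = 7
  Term 2 contributes -2 + 2 · -2 = -6
p(-2) = ⊕ of these = min[9, 7, -6] = -6.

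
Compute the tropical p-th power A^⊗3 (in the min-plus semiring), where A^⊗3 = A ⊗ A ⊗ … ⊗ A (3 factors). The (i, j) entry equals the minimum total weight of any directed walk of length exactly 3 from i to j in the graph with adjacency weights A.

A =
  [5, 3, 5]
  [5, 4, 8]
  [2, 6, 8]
A^⊗3 =
  [12, 10, 12]
  [12, 12, 14]
  [9, 9, 12]

Each entry (A^⊗3)_ij equals the minimum over all length-3 walks i = v_0 → v_1 → … → v_3 = j of Σ_t A[v_t][v_{t+1}]. For example, for (i, j) = (0, 2) we minimise over 9 possible intermediate vertex sequences; the minimum is 12, attained along the walk 0 → 2 → 0 → 2.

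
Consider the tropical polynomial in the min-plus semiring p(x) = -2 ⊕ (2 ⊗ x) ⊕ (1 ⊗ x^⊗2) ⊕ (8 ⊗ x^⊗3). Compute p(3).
p(3) = -2

A tropical monomial a ⊗ x^⊗i evaluates to a + i · x. Evaluating each term at x = 3:
  Term 0 contributes -2 + 0 · 3 = -2
  Term 1 contributes 2 + 1 · 3 = 5
  Term 2 contributes 1 + 2 · 3 = 7
  Term 3 contributes 8 + 3 · 3 = 17
p(3) = ⊕ of these = min[-2, 5, 7, 17] = -2.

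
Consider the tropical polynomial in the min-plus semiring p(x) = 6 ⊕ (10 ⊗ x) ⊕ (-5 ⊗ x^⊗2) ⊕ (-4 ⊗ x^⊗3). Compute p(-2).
p(-2) = -10

A tropical monomial a ⊗ x^⊗i evaluates to a + i · x. Evaluating each term at x = -2:
  Term 0 contributes 6 + 0 · -2 = 6
  Term 1 contributes 10 + 1 · -2 = 8
  Term 2 contributes -5 + 2 · -2 = -9
  Term 3 contributes -4 + 3 · -2 = -10
p(-2) = ⊕ of these = min[6, 8, -9, -10] = -10.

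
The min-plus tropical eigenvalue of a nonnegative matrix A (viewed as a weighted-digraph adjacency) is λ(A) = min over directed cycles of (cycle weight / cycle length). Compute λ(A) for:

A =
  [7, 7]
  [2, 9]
λ(A) = 9/2

Enumerate directed cycles and compute their means (weight / length). Sample:
  cycle 0 → 0: weight = 7, length = 1, mean = 7/1 ≈ 7.000
  cycle 1 → 1: weight = 9, length = 1, mean = 9/1 ≈ 9.000
  cycle 0 → 1 → 0: weight = 9, length = 2, mean = 9/2 ≈ 4.500
  cycle 1 → 0 → 1: weight = 9, length = 2, mean = 9/2 ≈ 4.500
Minimum mean = 4.500, attained e.g. along the cycle 0 → 1 → 0 with weight 9 and length 2. So λ(A) = 9/2 = 9/2.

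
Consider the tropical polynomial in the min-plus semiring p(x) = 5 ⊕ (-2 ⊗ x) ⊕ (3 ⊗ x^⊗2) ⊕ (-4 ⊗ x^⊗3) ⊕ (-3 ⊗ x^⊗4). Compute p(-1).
p(-1) = -7

A tropical monomial a ⊗ x^⊗i evaluates to a + i · x. Evaluating each term at x = -1:
  Term 0 contributes 5 + 0 · -1 = 5
  Term 1 contributes -2 + 1 · -1 = -3
  Term 2 contributes 3 + 2 · -1 = 1
  Term 3 contributes -4 + 3 · -1 = -7
  Term 4 contributes -3 + 4 · -1 = -7
p(-1) = ⊕ of these = min[5, -3, 1, -7, -7] = -7.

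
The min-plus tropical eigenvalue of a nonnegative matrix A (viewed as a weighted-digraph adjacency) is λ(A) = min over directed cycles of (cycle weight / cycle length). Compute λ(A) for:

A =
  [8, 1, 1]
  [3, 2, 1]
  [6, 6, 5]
λ(A) = 2

Enumerate directed cycles and compute their means (weight / length). Sample:
  cycle 0 → 0: weight = 8, length = 1, mean = 8/1 ≈ 8.000
  cycle 1 → 1: weight = 2, length = 1, mean = 2/1 ≈ 2.000
  cycle 2 → 2: weight = 5, length = 1, mean = 5/1 ≈ 5.000
  cycle 0 → 1 → 0: weight = 4, length = 2, mean = 4/2 ≈ 2.000
  cycle 0 → 2 → 0: weight = 7, length = 2, mean = 7/2 ≈ 3.500
  cycle 1 → 0 → 1: weight = 4, length = 2, mean = 4/2 ≈ 2.000
Minimum mean = 2.000, attained e.g. along the cycle 1 → 1 with weight 2 and length 1. So λ(A) = 2/1 = 2.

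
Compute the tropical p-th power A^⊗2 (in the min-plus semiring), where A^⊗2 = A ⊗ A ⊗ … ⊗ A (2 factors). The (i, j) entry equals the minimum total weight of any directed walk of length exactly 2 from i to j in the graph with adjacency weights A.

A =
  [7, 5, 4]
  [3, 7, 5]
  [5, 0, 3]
A^⊗2 =
  [8, 4, 7]
  [10, 5, 7]
  [3, 3, 5]

Each entry (A^⊗2)_ij equals the minimum over all length-2 walks i = v_0 → v_1 → … → v_2 = j of Σ_t A[v_t][v_{t+1}]. For example, for (i, j) = (0, 2) we minimise over 3 possible intermediate vertex sequences; the minimum is 7, attained along the walk 0 → 2 → 2.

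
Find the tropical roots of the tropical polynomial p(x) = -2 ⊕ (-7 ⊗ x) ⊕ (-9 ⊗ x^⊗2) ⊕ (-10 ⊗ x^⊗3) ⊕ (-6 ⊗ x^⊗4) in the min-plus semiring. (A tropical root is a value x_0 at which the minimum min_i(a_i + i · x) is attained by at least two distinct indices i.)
Roots: {-4, 1, 2, 5}

Each tropical root is a break point of the lower envelope of the lines y = a_i + i · x (there are 5 lines, with slopes 0, 1, ..., 4). Only the lines that attain the minimum somewhere contribute to roots; other lines are dominated. Here the surviving (envelope) indices are i = 4, i = 3, i = 2, i = 1, i = 0.
Intersections between consecutive envelope lines give the roots: for adjacent envelope indices i < j the intersection is x = (a_i − a_j) / (j − i). Reading off the sorted break points: {-4, 1, 2, 5}.
Verification: at each break x_0, at least two indices attain the minimum of min_i(a_i + i · x_0).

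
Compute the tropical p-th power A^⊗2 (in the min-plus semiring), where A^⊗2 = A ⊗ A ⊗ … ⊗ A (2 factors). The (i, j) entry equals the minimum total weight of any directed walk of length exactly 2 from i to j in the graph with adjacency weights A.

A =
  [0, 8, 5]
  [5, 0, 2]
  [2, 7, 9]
A^⊗2 =
  [0, 8, 5]
  [4, 0, 2]
  [2, 7, 7]

Each entry (A^⊗2)_ij equals the minimum over all length-2 walks i = v_0 → v_1 → … → v_2 = j of Σ_t A[v_t][v_{t+1}]. For example, for (i, j) = (0, 2) we minimise over 3 possible intermediate vertex sequences; the minimum is 5, attained along the walk 0 → 0 → 2.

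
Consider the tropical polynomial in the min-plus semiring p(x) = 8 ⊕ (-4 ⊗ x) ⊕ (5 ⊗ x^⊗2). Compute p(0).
p(0) = -4

A tropical monomial a ⊗ x^⊗i evaluates to a + i · x. Evaluating each term at x = 0:
  Term 0 contributes 8 + 0 · 0 = 8
  Term 1 contributes -4 + 1 · 0 = -4
  Term 2 contributes 5 + 2 · 0 = 5
p(0) = ⊕ of these = min[8, -4, 5] = -4.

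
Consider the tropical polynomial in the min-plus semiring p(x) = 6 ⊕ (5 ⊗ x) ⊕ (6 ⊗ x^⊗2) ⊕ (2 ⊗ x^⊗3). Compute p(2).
p(2) = 6

A tropical monomial a ⊗ x^⊗i evaluates to a + i · x. Evaluating each term at x = 2:
  Term 0 contributes 6 + 0 · 2 = 6
  Term 1 contributes 5 + 1 · 2 = 7
  Term 2 contributes 6 + 2 · 2 = 10
  Term 3 contributes 2 + 3 · 2 = 8
p(2) = ⊕ of these = min[6, 7, 10, 8] = 6.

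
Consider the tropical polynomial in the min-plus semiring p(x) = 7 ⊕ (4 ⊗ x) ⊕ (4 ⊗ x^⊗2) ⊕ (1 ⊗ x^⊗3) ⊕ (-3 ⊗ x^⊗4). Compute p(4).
p(4) = 7

A tropical monomial a ⊗ x^⊗i evaluates to a + i · x. Evaluating each term at x = 4:
  Term 0 contributes 7 + 0 · 4 = 7
  Term 1 contributes 4 + 1 · 4 = 8
  Term 2 contributes 4 + 2 · 4 = 12
  Term 3 contributes 1 + 3 · 4 = 13
  Term 4 contributes -3 + 4 · 4 = 13
p(4) = ⊕ of these = min[7, 8, 12, 13, 13] = 7.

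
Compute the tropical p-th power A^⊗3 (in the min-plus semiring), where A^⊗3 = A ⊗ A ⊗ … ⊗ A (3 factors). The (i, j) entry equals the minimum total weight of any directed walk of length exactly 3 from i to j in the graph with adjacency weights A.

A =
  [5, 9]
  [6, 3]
A^⊗3 =
  [15, 15]
  [12, 9]

Each entry (A^⊗3)_ij equals the minimum over all length-3 walks i = v_0 → v_1 → … → v_3 = j of Σ_t A[v_t][v_{t+1}]. For example, for (i, j) = (0, 1) we minimise over 4 possible intermediate vertex sequences; the minimum is 15, attained along the walk 0 → 1 → 1 → 1.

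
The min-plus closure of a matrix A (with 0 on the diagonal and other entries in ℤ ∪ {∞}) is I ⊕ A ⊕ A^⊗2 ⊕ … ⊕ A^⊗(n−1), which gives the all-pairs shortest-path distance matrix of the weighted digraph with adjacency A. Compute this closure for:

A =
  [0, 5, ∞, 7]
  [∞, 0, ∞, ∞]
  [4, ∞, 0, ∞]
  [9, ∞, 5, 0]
Closure =
  [0, 5, 12, 7]
  [∞, 0, ∞, ∞]
  [4, 9, 0, 11]
  [9, 14, 5, 0]

This is the Floyd-Warshall all-pairs shortest-path computation. For each intermediate vertex k = 0, 1, …, 3, update dist[i][j] ← min(dist[i][j], dist[i][k] + dist[k][j]). The final matrix gives, for each (i, j), the minimum total weight of any directed path from i to j (possibly empty when i = j).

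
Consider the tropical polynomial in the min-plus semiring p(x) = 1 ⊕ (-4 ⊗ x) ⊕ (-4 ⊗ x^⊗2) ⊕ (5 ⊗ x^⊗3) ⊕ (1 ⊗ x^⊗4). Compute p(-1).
p(-1) = -6

A tropical monomial a ⊗ x^⊗i evaluates to a + i · x. Evaluating each term at x = -1:
  Term 0 contributes 1 + 0 · -1 = 1
  Term 1 contributes -4 + 1 · -1 = -5
  Term 2 contributes -4 + 2 · -1 = -6
  Term 3 contributes 5 + 3 · -1 = 2
  Term 4 contributes 1 + 4 · -1 = -3
p(-1) = ⊕ of these = min[1, -5, -6, 2, -3] = -6.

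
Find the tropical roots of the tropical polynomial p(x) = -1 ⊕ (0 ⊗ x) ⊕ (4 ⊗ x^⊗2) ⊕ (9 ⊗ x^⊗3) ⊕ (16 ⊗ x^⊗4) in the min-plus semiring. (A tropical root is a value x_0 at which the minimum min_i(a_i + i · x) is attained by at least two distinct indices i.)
Roots: {-7, -5, -4, -1}

Each tropical root is a break point of the lower envelope of the lines y = a_i + i · x (there are 5 lines, with slopes 0, 1, ..., 4). Only the lines that attain the minimum somewhere contribute to roots; other lines are dominated. Here the surviving (envelope) indices are i = 4, i = 3, i = 2, i = 1, i = 0.
Intersections between consecutive envelope lines give the roots: for adjacent envelope indices i < j the intersection is x = (a_i − a_j) / (j − i). Reading off the sorted break points: {-7, -5, -4, -1}.
Verification: at each break x_0, at least two indices attain the minimum of min_i(a_i + i · x_0).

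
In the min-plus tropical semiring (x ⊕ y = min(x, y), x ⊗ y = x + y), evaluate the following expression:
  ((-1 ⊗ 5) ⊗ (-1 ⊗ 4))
((-1 ⊗ 5) ⊗ (-1 ⊗ 4)) = 7

Expand innermost to outermost. Recall ⊕ takes the minimum of its arguments and ⊗ takes their sum. Working out the expression ((-1 ⊗ 5) ⊗ (-1 ⊗ 4)) gives 7.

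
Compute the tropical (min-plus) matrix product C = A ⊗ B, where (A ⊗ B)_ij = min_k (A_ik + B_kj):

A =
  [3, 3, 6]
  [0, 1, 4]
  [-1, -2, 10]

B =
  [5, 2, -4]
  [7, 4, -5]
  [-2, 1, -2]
A ⊗ B =
  [4, 5, -2]
  [2, 2, -4]
  [4, 1, -7]

Apply the min-plus product entry-by-entry:
  C[0][0] = min over k of (A[0][0] + B[0][0] = 3 + 5 = 8, A[0][1] + B[1][0] = 3 + 7 = 10, A[0][2] + B[2][0] = 6 + -2 = 4) = 4 (attained at k = 2)
  C[0][1] = min over k of (A[0][0] + B[0][1] = 3 + 2 = 5, A[0][1] + B[1][1] = 3 + 4 = 7, A[0][2] + B[2][1] = 6 + 1 = 7) = 5 (attained at k = 0)
  C[0][2] = min over k of (A[0][0] + B[0][2] = 3 + -4 = -1, A[0][1] + B[1][2] = 3 + -5 = -2, A[0][2] + B[2][2] = 6 + -2 = 4) = -2 (attained at k = 1)
  C[1][0] = min over k of (A[1][0] + B[0][0] = 0 + 5 = 5, A[1][1] + B[1][0] = 1 + 7 = 8, A[1][2] + B[2][0] = 4 + -2 = 2) = 2 (attained at k = 2)
  C[1][1] = min over k of (A[1][0] + B[0][1] = 0 + 2 = 2, A[1][1] + B[1][1] = 1 + 4 = 5, A[1][2] + B[2][1] = 4 + 1 = 5) = 2 (attained at k = 0)
  C[1][2] = min over k of (A[1][0] + B[0][2] = 0 + -4 = -4, A[1][1] + B[1][2] = 1 + -5 = -4, A[1][2] + B[2][2] = 4 + -2 = 2) = -4 (attained at k = 0)
  C[2][0] = min over k of (A[2][0] + B[0][0] = -1 + 5 = 4, A[2][1] + B[1][0] = -2 + 7 = 5, A[2][2] + B[2][0] = 10 + -2 = 8) = 4 (attained at k = 0)
  C[2][1] = min over k of (A[2][0] + B[0][1] = -1 + 2 = 1, A[2][1] + B[1][1] = -2 + 4 = 2, A[2][2] + B[2][1] = 10 + 1 = 11) = 1 (attained at k = 0)
  C[2][2] = min over k of (A[2][0] + B[0][2] = -1 + -4 = -5, A[2][1] + B[1][2] = -2 + -5 = -7, A[2][2] + B[2][2] = 10 + -2 = 8) = -7 (attained at k = 1)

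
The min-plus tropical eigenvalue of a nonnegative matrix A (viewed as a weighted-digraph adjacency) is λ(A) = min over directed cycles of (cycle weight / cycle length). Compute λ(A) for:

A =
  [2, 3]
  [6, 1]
λ(A) = 1

Enumerate directed cycles and compute their means (weight / length). Sample:
  cycle 0 → 0: weight = 2, length = 1, mean = 2/1 ≈ 2.000
  cycle 1 → 1: weight = 1, length = 1, mean = 1/1 ≈ 1.000
  cycle 0 → 1 → 0: weight = 9, length = 2, mean = 9/2 ≈ 4.500
  cycle 1 → 0 → 1: weight = 9, length = 2, mean = 9/2 ≈ 4.500
Minimum mean = 1.000, attained e.g. along the cycle 1 → 1 with weight 1 and length 1. So λ(A) = 1/1 = 1.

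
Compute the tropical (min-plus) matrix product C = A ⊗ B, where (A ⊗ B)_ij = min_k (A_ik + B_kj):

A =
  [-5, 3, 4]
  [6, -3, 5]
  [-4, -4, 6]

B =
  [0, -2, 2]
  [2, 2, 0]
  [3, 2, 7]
A ⊗ B =
  [-5, -7, -3]
  [-1, -1, -3]
  [-4, -6, -4]

Apply the min-plus product entry-by-entry:
  C[0][0] = min over k of (A[0][0] + B[0][0] = -5 + 0 = -5, A[0][1] + B[1][0] = 3 + 2 = 5, A[0][2] + B[2][0] = 4 + 3 = 7) = -5 (attained at k = 0)
  C[0][1] = min over k of (A[0][0] + B[0][1] = -5 + -2 = -7, A[0][1] + B[1][1] = 3 + 2 = 5, A[0][2] + B[2][1] = 4 + 2 = 6) = -7 (attained at k = 0)
  C[0][2] = min over k of (A[0][0] + B[0][2] = -5 + 2 = -3, A[0][1] + B[1][2] = 3 + 0 = 3, A[0][2] + B[2][2] = 4 + 7 = 11) = -3 (attained at k = 0)
  C[1][0] = min over k of (A[1][0] + B[0][0] = 6 + 0 = 6, A[1][1] + B[1][0] = -3 + 2 = -1, A[1][2] + B[2][0] = 5 + 3 = 8) = -1 (attained at k = 1)
  C[1][1] = min over k of (A[1][0] + B[0][1] = 6 + -2 = 4, A[1][1] + B[1][1] = -3 + 2 = -1, A[1][2] + B[2][1] = 5 + 2 = 7) = -1 (attained at k = 1)
  C[1][2] = min over k of (A[1][0] + B[0][2] = 6 + 2 = 8, A[1][1] + B[1][2] = -3 + 0 = -3, A[1][2] + B[2][2] = 5 + 7 = 12) = -3 (attained at k = 1)
  C[2][0] = min over k of (A[2][0] + B[0][0] = -4 + 0 = -4, A[2][1] + B[1][0] = -4 + 2 = -2, A[2][2] + B[2][0] = 6 + 3 = 9) = -4 (attained at k = 0)
  C[2][1] = min over k of (A[2][0] + B[0][1] = -4 + -2 = -6, A[2][1] + B[1][1] = -4 + 2 = -2, A[2][2] + B[2][1] = 6 + 2 = 8) = -6 (attained at k = 0)
  C[2][2] = min over k of (A[2][0] + B[0][2] = -4 + 2 = -2, A[2][1] + B[1][2] = -4 + 0 = -4, A[2][2] + B[2][2] = 6 + 7 = 13) = -4 (attained at k = 1)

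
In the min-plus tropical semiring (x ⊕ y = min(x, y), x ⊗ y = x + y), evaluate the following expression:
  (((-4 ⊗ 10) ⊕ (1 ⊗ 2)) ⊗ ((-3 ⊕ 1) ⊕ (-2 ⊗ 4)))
(((-4 ⊗ 10) ⊕ (1 ⊗ 2)) ⊗ ((-3 ⊕ 1) ⊕ (-2 ⊗ 4))) = 0

Expand innermost to outermost. Recall ⊕ takes the minimum of its arguments and ⊗ takes their sum. Working out the expression (((-4 ⊗ 10) ⊕ (1 ⊗ 2)) ⊗ ((-3 ⊕ 1) ⊕ (-2 ⊗ 4))) gives 0.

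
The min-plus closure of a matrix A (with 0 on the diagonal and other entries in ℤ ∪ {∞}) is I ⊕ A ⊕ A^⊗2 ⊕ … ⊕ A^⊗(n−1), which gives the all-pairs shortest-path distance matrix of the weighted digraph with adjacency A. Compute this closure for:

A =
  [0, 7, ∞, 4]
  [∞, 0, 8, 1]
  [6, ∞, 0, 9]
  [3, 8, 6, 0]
Closure =
  [0, 7, 10, 4]
  [4, 0, 7, 1]
  [6, 13, 0, 9]
  [3, 8, 6, 0]

This is the Floyd-Warshall all-pairs shortest-path computation. For each intermediate vertex k = 0, 1, …, 3, update dist[i][j] ← min(dist[i][j], dist[i][k] + dist[k][j]). The final matrix gives, for each (i, j), the minimum total weight of any directed path from i to j (possibly empty when i = j).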